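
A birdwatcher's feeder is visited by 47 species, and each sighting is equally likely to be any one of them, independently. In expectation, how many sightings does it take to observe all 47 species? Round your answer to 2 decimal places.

208.58

Split into phases: going from k distinct to k+1 distinct takes on average 47/(47-k) sightings.
E[T] = 47/47 + 47/46 + 47/45 + ... + 47/2 + 47/1 = 47·H_{47}.
H_{47} = 4.438, so E[T] = 208.584.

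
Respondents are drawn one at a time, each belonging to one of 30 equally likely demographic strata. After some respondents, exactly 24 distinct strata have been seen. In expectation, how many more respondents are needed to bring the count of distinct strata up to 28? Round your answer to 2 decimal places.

28.50

From k distinct to k+1 distinct takes on average 30/(30-k) respondents.
Sum over k = 24,...,27: E = 30/6 + 30/5 + 30/4 + 30/3 = 28.500.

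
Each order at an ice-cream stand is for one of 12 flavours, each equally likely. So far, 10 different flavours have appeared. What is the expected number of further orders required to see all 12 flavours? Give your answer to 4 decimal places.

With k distinct flavours already seen, the next new one takes an expected 12/(12-k) orders.
Sum over k = 10,...,11: E = 12/2 + 12/1 = 18.00000.

18.0000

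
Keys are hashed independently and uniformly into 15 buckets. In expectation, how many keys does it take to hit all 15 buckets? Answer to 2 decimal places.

After k distinct buckets have appeared, the next key gives a new one with probability (15-k)/15, so the expected wait for the (k+1)-th is 15/(15-k).
E[T] = 15/15 + 15/14 + 15/13 + ... + 15/2 + 15/1 = 15·H_{15}.
H_{15} = 3.318, so E[T] = 49.773.

49.77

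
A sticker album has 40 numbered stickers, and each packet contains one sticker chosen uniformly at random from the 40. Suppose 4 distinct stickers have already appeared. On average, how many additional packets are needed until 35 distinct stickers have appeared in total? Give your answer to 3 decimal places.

75.649

With k distinct stickers already seen, the next new one takes an expected 40/(40-k) packets.
Sum over k = 4,...,34: E = 40/36 + 40/35 + 40/34 + ... + 40/7 + 40/6 = 75.6490.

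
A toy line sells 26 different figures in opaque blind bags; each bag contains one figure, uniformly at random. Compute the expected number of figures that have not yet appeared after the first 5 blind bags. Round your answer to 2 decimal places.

For each figure, P(unseen after 5) = (25/26)^5 = 0.822.
By linearity of expectation, E[unseen] = 26·(25/26)^5 = 21.370.

21.37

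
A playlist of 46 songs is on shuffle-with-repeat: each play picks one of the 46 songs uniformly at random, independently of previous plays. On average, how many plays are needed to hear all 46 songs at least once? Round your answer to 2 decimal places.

After k distinct songs have appeared, the next play gives a new one with probability (46-k)/46, so the expected wait for the (k+1)-th is 46/(46-k).
E[T] = 46/46 + 46/45 + 46/44 + ... + 46/2 + 46/1 = 46·H_{46}.
H_{46} = 4.417, so E[T] = 203.168.

203.17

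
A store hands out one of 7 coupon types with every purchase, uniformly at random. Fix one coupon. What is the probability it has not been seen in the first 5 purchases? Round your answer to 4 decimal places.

On each purchase the fixed coupon fails to appear with probability 6/7.
P(still missing after 5) = (6/7)^5 = 0.46266.

0.4627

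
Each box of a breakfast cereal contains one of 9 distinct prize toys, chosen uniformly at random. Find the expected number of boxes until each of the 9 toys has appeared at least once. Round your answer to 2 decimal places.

After k distinct toys have appeared, the next box gives a new one with probability (9-k)/9, so the expected wait for the (k+1)-th is 9/(9-k).
E[T] = 9/9 + 9/8 + 9/7 + ... + 9/2 + 9/1 = 9·H_{9}.
H_{9} = 2.829, so E[T] = 25.461.

25.46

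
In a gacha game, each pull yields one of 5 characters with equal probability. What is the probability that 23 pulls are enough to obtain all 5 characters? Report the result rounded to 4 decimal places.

0.9706

Let A_i be the event that character i is missing after 23 pulls. By inclusion–exclusion on the A_i,
P(all seen) = Σ_{j=0}^{5} (-1)^j C(5,j)((5-j)/5)^23
= 1.00000 - 0.02951 + 0.00008 - 0.00000 + 0.00000 - 0.00000
= 0.97056.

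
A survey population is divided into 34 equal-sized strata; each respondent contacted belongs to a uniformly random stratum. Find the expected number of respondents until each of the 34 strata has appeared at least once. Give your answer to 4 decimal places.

The wait to go from k to k+1 distinct strata is geometric with mean 34/(34-k).
E[T] = 34/34 + 34/33 + 34/32 + ... + 34/2 + 34/1 = 34·H_{34}.
H_{34} = 4.11821, so E[T] = 140.01914.

140.0191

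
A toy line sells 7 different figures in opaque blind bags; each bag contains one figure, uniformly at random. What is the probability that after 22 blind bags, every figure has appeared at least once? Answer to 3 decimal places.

Let A_i be the event that figure i is missing after 22 blind bags. By inclusion–exclusion on the A_i,
P(all seen) = Σ_{j=0}^{7} (-1)^j C(7,j)((7-j)/7)^22
= 1.0000 - 0.2357 + 0.0128 - 0.0002 + 0.0000 - 0.0000 + 0.0000 - 0.0000
= 0.7770.

0.777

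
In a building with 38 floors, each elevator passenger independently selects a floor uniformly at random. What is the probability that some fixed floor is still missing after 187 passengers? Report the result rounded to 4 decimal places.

0.0068

On each passenger the fixed floor fails to appear with probability 37/38.
P(still missing after 187) = (37/38)^187 = 0.00683.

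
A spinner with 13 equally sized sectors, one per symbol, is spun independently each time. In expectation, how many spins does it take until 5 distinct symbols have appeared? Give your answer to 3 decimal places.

With k distinct symbols already seen, the next new one arrives after an expected 13/(13-k) spins.
Sum over k = 0,...,4: E = 13/13 + 13/12 + 13/11 + 13/10 + 13/9 = 6.0096.

6.010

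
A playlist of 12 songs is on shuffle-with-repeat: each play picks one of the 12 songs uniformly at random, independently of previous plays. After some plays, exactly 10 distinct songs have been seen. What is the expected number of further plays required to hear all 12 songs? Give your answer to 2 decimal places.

18.00

The wait to go from k to k+1 distinct songs is geometric with mean 12/(12-k).
Sum over k = 10,...,11: E = 12/2 + 12/1 = 18.000.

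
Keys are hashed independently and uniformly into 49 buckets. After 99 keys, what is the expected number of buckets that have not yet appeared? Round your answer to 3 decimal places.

6.363

For each bucket, P(unseen after 99) = (48/49)^99 = 0.1299.
By linearity of expectation, E[unseen] = 49·(48/49)^99 = 6.3631.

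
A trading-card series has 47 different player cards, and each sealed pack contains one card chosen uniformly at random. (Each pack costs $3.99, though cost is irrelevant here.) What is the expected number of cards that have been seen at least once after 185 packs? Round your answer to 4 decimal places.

For each card, P(seen in 185 packs) = 1 - (46/47)^185 = 0.98129.
By linearity of expectation, E[distinct seen] = 47·(1 - (46/47)^185) = 46.12059.

46.1206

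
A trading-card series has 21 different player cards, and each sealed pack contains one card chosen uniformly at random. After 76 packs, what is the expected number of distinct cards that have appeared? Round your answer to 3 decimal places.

20.485

For each card, P(seen in 76 packs) = 1 - (20/21)^76 = 0.9755.
By linearity of expectation, E[distinct seen] = 21·(1 - (20/21)^76) = 20.4850.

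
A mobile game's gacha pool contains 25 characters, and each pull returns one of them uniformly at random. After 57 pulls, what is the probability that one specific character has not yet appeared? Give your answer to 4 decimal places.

On each pull the fixed character fails to appear with probability 24/25.
P(still missing after 57) = (24/25)^57 = 0.09760.

0.0976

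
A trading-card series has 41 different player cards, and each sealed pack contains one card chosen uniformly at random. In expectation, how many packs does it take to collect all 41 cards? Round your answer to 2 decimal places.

176.42

The wait to go from k to k+1 distinct cards is geometric with mean 41/(41-k).
E[T] = 41/41 + 41/40 + 41/39 + ... + 41/2 + 41/1 = 41·H_{41}.
H_{41} = 4.303, so E[T] = 176.420.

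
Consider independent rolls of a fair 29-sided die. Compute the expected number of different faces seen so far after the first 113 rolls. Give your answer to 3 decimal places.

For each face, P(seen in 113 rolls) = 1 - (28/29)^113 = 0.9810.
By linearity of expectation, E[distinct seen] = 29·(1 - (28/29)^113) = 28.4501.

28.450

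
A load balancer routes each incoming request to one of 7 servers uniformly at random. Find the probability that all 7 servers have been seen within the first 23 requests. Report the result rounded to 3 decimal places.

0.807

By inclusion–exclusion over which servers are missing,
P(all seen) = Σ_{j=0}^{7} (-1)^j C(7,j)((7-j)/7)^23
= 1.0000 - 0.2020 + 0.0091 - 0.0001 + 0.0000 - 0.0000 + 0.0000 - 0.0000
= 0.8071.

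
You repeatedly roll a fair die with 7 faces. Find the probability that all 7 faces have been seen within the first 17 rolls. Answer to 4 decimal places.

0.5570

Let A_i be the event that face i is missing after 17 rolls. By inclusion–exclusion on the A_i,
P(all seen) = Σ_{j=0}^{7} (-1)^j C(7,j)((7-j)/7)^17
= 1.00000 - 0.50933 + 0.06887 - 0.00258 + 0.00002 - 0.00000 + 0.00000 - 0.00000
= 0.55697.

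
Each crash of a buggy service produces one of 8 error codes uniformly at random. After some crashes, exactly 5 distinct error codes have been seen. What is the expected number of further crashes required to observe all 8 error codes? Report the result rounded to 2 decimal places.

14.67

The wait to go from k to k+1 distinct error codes is geometric with mean 8/(8-k).
Sum over k = 5,...,7: E = 8/3 + 8/2 + 8/1 = 14.667.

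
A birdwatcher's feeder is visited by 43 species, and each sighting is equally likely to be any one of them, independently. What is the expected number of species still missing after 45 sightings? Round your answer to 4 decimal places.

14.9144

For each species, P(unseen after 45) = (42/43)^45 = 0.34685.
By linearity of expectation, E[unseen] = 43·(42/43)^45 = 14.91441.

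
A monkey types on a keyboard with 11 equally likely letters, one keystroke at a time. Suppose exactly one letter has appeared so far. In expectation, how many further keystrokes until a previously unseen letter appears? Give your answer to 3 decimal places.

1.100

Each keystroke yields a new letter with probability (11-1)/11 = 10/11, so the wait is geometric with mean 11/10.
E = 11/10 = 1.1000.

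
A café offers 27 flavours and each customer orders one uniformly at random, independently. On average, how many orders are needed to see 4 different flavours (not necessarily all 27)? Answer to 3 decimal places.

4.243

With k distinct flavours already seen, the next new one arrives after an expected 27/(27-k) orders.
Sum over k = 0,...,3: E = 27/27 + 27/26 + 27/25 + 27/24 = 4.2435.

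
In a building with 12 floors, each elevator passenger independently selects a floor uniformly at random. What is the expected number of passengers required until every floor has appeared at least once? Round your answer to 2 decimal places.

37.24

The wait to go from k to k+1 distinct floors is geometric with mean 12/(12-k).
E[T] = 12/12 + 12/11 + 12/10 + ... + 12/2 + 12/1 = 12·H_{12}.
H_{12} = 3.103, so E[T] = 37.239.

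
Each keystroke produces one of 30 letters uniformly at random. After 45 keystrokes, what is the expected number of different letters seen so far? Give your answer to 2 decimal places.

For each letter, P(seen in 45 keystrokes) = 1 - (29/30)^45 = 0.783.
By linearity of expectation, E[distinct seen] = 30·(1 - (29/30)^45) = 23.475.

23.48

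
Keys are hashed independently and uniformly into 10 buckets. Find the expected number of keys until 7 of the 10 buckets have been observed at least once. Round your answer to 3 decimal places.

10.956

Going from k to k+1 distinct takes a geometric number of keys with mean 10/(10-k).
Sum over k = 0,...,6: E = 10/10 + 10/9 + 10/8 + ... + 10/5 + 10/4 = 10.9563.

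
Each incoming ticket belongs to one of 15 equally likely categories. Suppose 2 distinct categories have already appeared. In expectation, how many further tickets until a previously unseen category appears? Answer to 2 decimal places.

Each ticket yields a new category with probability (15-2)/15 = 13/15, so the wait is geometric with mean 15/13.
E = 15/13 = 1.154.

1.15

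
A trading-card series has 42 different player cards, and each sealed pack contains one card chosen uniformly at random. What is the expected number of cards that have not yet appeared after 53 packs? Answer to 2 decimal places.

For each card, P(unseen after 53) = (41/42)^53 = 0.279.
By linearity of expectation, E[unseen] = 42·(41/42)^53 = 11.711.

11.71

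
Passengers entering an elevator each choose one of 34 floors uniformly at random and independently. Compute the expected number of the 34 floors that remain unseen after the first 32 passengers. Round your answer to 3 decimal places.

For each floor, P(unseen after 32) = (33/34)^32 = 0.3847.
By linearity of expectation, E[unseen] = 34·(33/34)^32 = 13.0798.

13.080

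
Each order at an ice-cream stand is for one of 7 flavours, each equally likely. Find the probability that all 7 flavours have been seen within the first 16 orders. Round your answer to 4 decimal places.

0.4977

Let A_i be the event that flavour i is missing after 16 orders. By inclusion–exclusion on the A_i,
P(all seen) = Σ_{j=0}^{7} (-1)^j C(7,j)((7-j)/7)^16
= 1.00000 - 0.59422 + 0.09642 - 0.00452 + 0.00005 - 0.00000 + 0.00000 - 0.00000
= 0.49772.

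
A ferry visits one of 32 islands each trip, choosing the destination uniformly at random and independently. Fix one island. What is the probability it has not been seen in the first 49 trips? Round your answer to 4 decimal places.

On each trip the fixed island fails to appear with probability 31/32.
P(still missing after 49) = (31/32)^49 = 0.21104.

0.2110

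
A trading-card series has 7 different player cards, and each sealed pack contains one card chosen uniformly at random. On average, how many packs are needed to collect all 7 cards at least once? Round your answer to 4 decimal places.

Split into phases: going from k distinct to k+1 distinct takes on average 7/(7-k) packs.
E[T] = 7/7 + 7/6 + 7/5 + ... + 7/2 + 7/1 = 7·H_{7}.
H_{7} = 2.59286, so E[T] = 18.15000.

18.1500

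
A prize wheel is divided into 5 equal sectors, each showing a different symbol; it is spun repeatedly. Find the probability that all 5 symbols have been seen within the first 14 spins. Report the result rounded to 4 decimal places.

0.7879

Let A_i be the event that symbol i is missing after 14 spins. By inclusion–exclusion on the A_i,
P(all seen) = Σ_{j=0}^{5} (-1)^j C(5,j)((5-j)/5)^14
= 1.00000 - 0.21990 + 0.00784 - 0.00003 + 0.00000 - 0.00000
= 0.78791.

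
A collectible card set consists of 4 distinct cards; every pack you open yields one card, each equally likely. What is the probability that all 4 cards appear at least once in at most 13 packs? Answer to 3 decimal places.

By inclusion–exclusion over which cards are missing,
P(all seen) = Σ_{j=0}^{4} (-1)^j C(4,j)((4-j)/4)^13
= 1.0000 - 0.0950 + 0.0007 - 0.0000 + 0.0000
= 0.9057.

0.906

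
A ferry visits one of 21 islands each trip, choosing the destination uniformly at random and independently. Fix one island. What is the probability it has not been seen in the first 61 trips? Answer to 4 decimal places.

0.0510

Each trip misses the fixed island with probability (21-1)/21 = 20/21, independently.
P(still missing after 61) = (20/21)^61 = 0.05099.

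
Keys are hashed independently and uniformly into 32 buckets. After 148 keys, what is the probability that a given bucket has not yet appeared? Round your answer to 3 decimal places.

0.009

On each key the fixed bucket fails to appear with probability 31/32.
P(still missing after 148) = (31/32)^148 = 0.0091.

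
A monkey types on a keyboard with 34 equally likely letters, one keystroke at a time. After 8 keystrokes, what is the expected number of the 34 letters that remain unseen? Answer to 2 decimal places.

26.78

For each letter, P(unseen after 8) = (33/34)^8 = 0.788.
By linearity of expectation, E[unseen] = 34·(33/34)^8 = 26.777.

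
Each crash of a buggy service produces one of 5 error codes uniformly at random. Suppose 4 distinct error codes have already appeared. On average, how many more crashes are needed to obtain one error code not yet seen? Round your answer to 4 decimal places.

The number of crashes until the next new error code is geometric with success probability 1/5, so its mean is 5/1.
E = 5/1 = 5.00000.

5.0000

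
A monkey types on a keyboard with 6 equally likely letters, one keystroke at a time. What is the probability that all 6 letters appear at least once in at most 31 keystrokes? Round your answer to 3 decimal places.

0.979

By inclusion–exclusion over which letters are missing,
P(all seen) = Σ_{j=0}^{6} (-1)^j C(6,j)((6-j)/6)^31
= 1.0000 - 0.0211 + 0.0001 - 0.0000 + 0.0000 - 0.0000 + 0.0000
= 0.9790.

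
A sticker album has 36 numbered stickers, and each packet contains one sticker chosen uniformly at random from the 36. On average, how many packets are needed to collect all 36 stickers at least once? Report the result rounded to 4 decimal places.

150.2841

The wait to go from k to k+1 distinct stickers is geometric with mean 36/(36-k).
E[T] = 36/36 + 36/35 + 36/34 + ... + 36/2 + 36/1 = 36·H_{36}.
H_{36} = 4.17456, so E[T] = 150.28413.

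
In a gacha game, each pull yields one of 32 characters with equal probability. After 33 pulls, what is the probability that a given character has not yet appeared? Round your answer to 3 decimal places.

On each pull the fixed character fails to appear with probability 31/32.
P(still missing after 33) = (31/32)^33 = 0.3507.

0.351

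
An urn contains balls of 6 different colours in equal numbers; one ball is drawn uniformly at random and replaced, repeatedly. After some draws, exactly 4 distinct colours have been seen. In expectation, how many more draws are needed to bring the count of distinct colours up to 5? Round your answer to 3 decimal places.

3.000

From k distinct to k+1 distinct takes on average 6/(6-k) draws.
Only the k = 4 term is needed: E = 6/2 = 3.0000.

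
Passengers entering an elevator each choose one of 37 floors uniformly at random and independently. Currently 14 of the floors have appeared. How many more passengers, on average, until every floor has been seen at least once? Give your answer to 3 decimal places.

The wait to go from k to k+1 distinct floors is geometric with mean 37/(37-k).
Sum over k = 14,...,36: E = 37/23 + 37/22 + 37/21 + ... + 37/2 + 37/1 = 138.1688.

138.169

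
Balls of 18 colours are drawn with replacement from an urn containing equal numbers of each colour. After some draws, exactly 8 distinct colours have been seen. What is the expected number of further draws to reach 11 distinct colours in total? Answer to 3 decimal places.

6.050

From k distinct to k+1 distinct takes on average 18/(18-k) draws.
Sum over k = 8,...,10: E = 18/10 + 18/9 + 18/8 = 6.0500.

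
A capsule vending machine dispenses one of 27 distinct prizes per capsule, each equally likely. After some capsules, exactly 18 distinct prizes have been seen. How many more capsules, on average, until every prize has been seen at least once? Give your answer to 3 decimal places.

76.382

With k distinct prizes already seen, the next new one takes an expected 27/(27-k) capsules.
Sum over k = 18,...,26: E = 27/9 + 27/8 + 27/7 + ... + 27/2 + 27/1 = 76.3821.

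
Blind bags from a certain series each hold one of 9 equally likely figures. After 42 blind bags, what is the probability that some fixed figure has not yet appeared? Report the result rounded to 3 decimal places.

Each blind bag misses the fixed figure with probability (9-1)/9 = 8/9, independently.
P(still missing after 42) = (8/9)^42 = 0.0071.

0.007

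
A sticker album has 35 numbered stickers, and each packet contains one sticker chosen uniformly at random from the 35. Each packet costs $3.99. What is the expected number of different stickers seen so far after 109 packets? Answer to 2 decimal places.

33.51

For each sticker, P(seen in 109 packets) = 1 - (34/35)^109 = 0.958.
By linearity of expectation, E[distinct seen] = 35·(1 - (34/35)^109) = 33.515.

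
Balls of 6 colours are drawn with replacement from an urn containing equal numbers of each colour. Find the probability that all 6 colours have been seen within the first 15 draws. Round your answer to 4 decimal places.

0.6442

Let A_i be the event that colour i is missing after 15 draws. By inclusion–exclusion on the A_i,
P(all seen) = Σ_{j=0}^{6} (-1)^j C(6,j)((6-j)/6)^15
= 1.00000 - 0.38943 + 0.03425 - 0.00061 + 0.00000 - 0.00000 + 0.00000
= 0.64421.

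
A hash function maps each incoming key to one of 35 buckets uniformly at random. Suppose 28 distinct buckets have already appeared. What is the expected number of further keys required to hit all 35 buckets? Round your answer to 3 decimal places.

90.750

The wait to go from k to k+1 distinct buckets is geometric with mean 35/(35-k).
Sum over k = 28,...,34: E = 35/7 + 35/6 + 35/5 + ... + 35/2 + 35/1 = 90.7500.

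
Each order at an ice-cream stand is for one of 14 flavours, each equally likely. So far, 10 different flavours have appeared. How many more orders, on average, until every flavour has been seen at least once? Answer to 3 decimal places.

From k distinct to k+1 distinct takes on average 14/(14-k) orders.
Sum over k = 10,...,13: E = 14/4 + 14/3 + 14/2 + 14/1 = 29.1667.

29.167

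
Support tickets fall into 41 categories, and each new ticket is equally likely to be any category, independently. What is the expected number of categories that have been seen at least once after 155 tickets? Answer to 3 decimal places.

For each category, P(seen in 155 tickets) = 1 - (40/41)^155 = 0.9782.
By linearity of expectation, E[distinct seen] = 41·(1 - (40/41)^155) = 40.1075.

40.108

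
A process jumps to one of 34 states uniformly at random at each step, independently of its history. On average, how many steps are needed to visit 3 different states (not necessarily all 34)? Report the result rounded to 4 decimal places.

With k distinct states already seen, the next new one arrives after an expected 34/(34-k) steps.
Sum over k = 0,...,2: E = 34/34 + 34/33 + 34/32 = 3.09280.

3.0928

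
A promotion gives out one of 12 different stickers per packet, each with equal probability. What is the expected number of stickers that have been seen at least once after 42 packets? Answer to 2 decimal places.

11.69

For each sticker, P(seen in 42 packets) = 1 - (11/12)^42 = 0.974.
By linearity of expectation, E[distinct seen] = 12·(1 - (11/12)^42) = 11.689.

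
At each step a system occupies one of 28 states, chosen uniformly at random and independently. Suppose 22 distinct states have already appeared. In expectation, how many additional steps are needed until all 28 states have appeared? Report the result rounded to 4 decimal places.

From k distinct to k+1 distinct takes on average 28/(28-k) steps.
Sum over k = 22,...,27: E = 28/6 + 28/5 + 28/4 + 28/3 + 28/2 + 28/1 = 68.60000.

68.6000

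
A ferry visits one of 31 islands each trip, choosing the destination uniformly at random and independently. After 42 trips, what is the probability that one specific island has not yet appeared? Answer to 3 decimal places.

0.252

On each trip the fixed island fails to appear with probability 30/31.
P(still missing after 42) = (30/31)^42 = 0.2523.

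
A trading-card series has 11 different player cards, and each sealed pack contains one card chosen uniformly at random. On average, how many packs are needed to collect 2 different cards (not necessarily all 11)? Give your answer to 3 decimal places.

2.100

Going from k to k+1 distinct takes a geometric number of packs with mean 11/(11-k).
Sum over k = 0,...,1: E = 11/11 + 11/10 = 2.1000.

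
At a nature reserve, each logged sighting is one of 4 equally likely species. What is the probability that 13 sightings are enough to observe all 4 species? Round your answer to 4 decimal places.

0.9057

Let A_i be the event that species i is missing after 13 sightings. By inclusion–exclusion on the A_i,
P(all seen) = Σ_{j=0}^{4} (-1)^j C(4,j)((4-j)/4)^13
= 1.00000 - 0.09503 + 0.00073 - 0.00000 + 0.00000
= 0.90570.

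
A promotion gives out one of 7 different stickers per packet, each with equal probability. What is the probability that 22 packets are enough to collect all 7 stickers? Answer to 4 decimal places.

Let A_i be the event that sticker i is missing after 22 packets. By inclusion–exclusion on the A_i,
P(all seen) = Σ_{j=0}^{7} (-1)^j C(7,j)((7-j)/7)^22
= 1.00000 - 0.23565 + 0.01281 - 0.00016 + 0.00000 - 0.00000 + 0.00000 - 0.00000
= 0.77700.

0.7770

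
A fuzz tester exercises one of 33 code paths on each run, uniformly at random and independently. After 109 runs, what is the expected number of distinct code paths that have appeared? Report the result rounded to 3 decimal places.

31.847

For each code path, P(seen in 109 runs) = 1 - (32/33)^109 = 0.9651.
By linearity of expectation, E[distinct seen] = 33·(1 - (32/33)^109) = 31.8470.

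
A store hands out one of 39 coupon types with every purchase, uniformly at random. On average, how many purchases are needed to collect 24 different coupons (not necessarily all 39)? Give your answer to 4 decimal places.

With k distinct coupons already seen, the next new one arrives after an expected 39/(39-k) purchases.
Sum over k = 0,...,23: E = 39/39 + 39/38 + 39/37 + ... + 39/17 + 39/16 = 36.47725.

36.4772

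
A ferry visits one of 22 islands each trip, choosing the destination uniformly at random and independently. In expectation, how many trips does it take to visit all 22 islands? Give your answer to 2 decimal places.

Split into phases: going from k distinct to k+1 distinct takes on average 22/(22-k) trips.
E[T] = 22/22 + 22/21 + 22/20 + ... + 22/2 + 22/1 = 22·H_{22}.
H_{22} = 3.691, so E[T] = 81.198.

81.20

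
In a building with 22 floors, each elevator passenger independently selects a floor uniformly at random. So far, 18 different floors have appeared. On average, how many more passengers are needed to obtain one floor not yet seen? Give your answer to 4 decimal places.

5.5000

The number of passengers until the next new floor is geometric with success probability 4/22, so its mean is 22/4.
E = 22/4 = 5.50000.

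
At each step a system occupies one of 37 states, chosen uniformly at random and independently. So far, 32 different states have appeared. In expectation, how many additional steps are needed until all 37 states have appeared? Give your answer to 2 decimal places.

84.48

With k distinct states already seen, the next new one takes an expected 37/(37-k) steps.
Sum over k = 32,...,36: E = 37/5 + 37/4 + 37/3 + 37/2 + 37/1 = 84.483.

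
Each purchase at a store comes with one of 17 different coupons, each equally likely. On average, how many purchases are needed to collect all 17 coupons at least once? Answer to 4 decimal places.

Split into phases: going from k distinct to k+1 distinct takes on average 17/(17-k) purchases.
E[T] = 17/17 + 17/16 + 17/15 + ... + 17/2 + 17/1 = 17·H_{17}.
H_{17} = 3.43955, so E[T] = 58.47239.

58.4724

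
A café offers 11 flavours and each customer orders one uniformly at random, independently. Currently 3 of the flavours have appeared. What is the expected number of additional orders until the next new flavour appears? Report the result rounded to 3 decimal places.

Each order yields a new flavour with probability (11-3)/11 = 8/11, so the wait is geometric with mean 11/8.
E = 11/8 = 1.3750.

1.375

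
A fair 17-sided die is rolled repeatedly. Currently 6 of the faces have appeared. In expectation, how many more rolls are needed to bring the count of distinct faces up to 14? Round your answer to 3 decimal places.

20.171

From k distinct to k+1 distinct takes on average 17/(17-k) rolls.
Sum over k = 6,...,13: E = 17/11 + 17/10 + 17/9 + ... + 17/5 + 17/4 = 20.1712.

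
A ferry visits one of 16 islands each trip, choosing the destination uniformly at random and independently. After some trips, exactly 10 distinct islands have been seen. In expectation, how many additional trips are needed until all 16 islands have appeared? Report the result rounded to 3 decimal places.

The wait to go from k to k+1 distinct islands is geometric with mean 16/(16-k).
Sum over k = 10,...,15: E = 16/6 + 16/5 + 16/4 + 16/3 + 16/2 + 16/1 = 39.2000.

39.200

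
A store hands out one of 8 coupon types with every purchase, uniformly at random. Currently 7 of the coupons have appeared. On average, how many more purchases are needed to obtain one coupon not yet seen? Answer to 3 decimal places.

The number of purchases until the next new coupon is geometric with success probability 1/8, so its mean is 8/1.
E = 8/1 = 8.0000.

8.000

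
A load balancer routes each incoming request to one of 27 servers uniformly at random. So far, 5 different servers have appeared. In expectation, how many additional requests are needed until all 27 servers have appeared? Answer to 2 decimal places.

With k distinct servers already seen, the next new one takes an expected 27/(27-k) requests.
Sum over k = 5,...,26: E = 27/22 + 27/21 + 27/20 + ... + 27/2 + 27/1 = 99.652.

99.65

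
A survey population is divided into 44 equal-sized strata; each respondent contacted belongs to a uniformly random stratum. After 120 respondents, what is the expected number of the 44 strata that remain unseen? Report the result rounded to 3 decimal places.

For each stratum, P(unseen after 120) = (43/44)^120 = 0.0634.
By linearity of expectation, E[unseen] = 44·(43/44)^120 = 2.7883.

2.788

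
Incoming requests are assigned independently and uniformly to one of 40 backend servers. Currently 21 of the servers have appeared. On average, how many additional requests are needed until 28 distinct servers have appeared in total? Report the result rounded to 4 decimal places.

17.7812

With k distinct servers already seen, the next new one takes an expected 40/(40-k) requests.
Sum over k = 21,...,27: E = 40/19 + 40/18 + 40/17 + ... + 40/14 + 40/13 = 17.78116.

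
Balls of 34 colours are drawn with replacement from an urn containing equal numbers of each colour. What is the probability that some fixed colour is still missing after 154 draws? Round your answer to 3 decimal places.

0.010

On each draw the fixed colour fails to appear with probability 33/34.
P(still missing after 154) = (33/34)^154 = 0.0101.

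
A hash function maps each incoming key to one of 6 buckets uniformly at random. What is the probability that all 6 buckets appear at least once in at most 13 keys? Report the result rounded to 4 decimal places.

By inclusion–exclusion over which buckets are missing,
P(all seen) = Σ_{j=0}^{6} (-1)^j C(6,j)((6-j)/6)^13
= 1.00000 - 0.56078 + 0.07707 - 0.00244 + 0.00001 - 0.00000 + 0.00000
= 0.51386.

0.5139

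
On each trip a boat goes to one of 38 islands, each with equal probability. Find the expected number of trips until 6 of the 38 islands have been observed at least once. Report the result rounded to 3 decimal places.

Going from k to k+1 distinct takes a geometric number of trips with mean 38/(38-k).
Sum over k = 0,...,5: E = 38/38 + 38/37 + 38/36 + 38/35 + 38/34 + 38/33 = 6.4375.

6.437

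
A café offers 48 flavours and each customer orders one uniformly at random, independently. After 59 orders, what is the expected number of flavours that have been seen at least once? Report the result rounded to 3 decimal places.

For each flavour, P(seen in 59 orders) = 1 - (47/48)^59 = 0.7112.
By linearity of expectation, E[distinct seen] = 48·(1 - (47/48)^59) = 34.1394.

34.139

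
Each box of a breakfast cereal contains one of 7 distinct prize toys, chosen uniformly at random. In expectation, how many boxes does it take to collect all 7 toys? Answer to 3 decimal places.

18.150

The wait to go from k to k+1 distinct toys is geometric with mean 7/(7-k).
E[T] = 7/7 + 7/6 + 7/5 + ... + 7/2 + 7/1 = 7·H_{7}.
H_{7} = 2.5929, so E[T] = 18.1500.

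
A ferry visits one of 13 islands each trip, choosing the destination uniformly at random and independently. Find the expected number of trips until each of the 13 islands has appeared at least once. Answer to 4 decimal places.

41.3417

The wait to go from k to k+1 distinct islands is geometric with mean 13/(13-k).
E[T] = 13/13 + 13/12 + 13/11 + ... + 13/2 + 13/1 = 13·H_{13}.
H_{13} = 3.18013, so E[T] = 41.34174.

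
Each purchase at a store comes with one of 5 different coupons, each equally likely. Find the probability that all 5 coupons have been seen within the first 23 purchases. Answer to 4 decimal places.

0.9706

Let A_i be the event that coupon i is missing after 23 purchases. By inclusion–exclusion on the A_i,
P(all seen) = Σ_{j=0}^{5} (-1)^j C(5,j)((5-j)/5)^23
= 1.00000 - 0.02951 + 0.00008 - 0.00000 + 0.00000 - 0.00000
= 0.97056.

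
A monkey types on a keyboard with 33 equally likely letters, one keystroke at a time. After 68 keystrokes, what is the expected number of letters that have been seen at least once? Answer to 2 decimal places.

28.93

For each letter, P(seen in 68 keystrokes) = 1 - (32/33)^68 = 0.877.
By linearity of expectation, E[distinct seen] = 33·(1 - (32/33)^68) = 28.928.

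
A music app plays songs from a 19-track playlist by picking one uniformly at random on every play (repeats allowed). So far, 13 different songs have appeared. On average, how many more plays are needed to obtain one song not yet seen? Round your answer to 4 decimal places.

Each play yields a new song with probability (19-13)/19 = 6/19, so the wait is geometric with mean 19/6.
E = 19/6 = 3.16667.

3.1667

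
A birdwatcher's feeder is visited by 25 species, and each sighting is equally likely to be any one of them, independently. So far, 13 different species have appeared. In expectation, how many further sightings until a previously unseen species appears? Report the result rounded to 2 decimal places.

2.08

Each sighting yields a new species with probability (25-13)/25 = 12/25, so the wait is geometric with mean 25/12.
E = 25/12 = 2.083.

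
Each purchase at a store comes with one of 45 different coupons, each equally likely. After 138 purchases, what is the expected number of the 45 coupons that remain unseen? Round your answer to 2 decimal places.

2.02

For each coupon, P(unseen after 138) = (44/45)^138 = 0.045.
By linearity of expectation, E[unseen] = 45·(44/45)^138 = 2.025.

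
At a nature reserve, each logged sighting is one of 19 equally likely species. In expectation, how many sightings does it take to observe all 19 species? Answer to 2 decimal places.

Split into phases: going from k distinct to k+1 distinct takes on average 19/(19-k) sightings.
E[T] = 19/19 + 19/18 + 19/17 + ... + 19/2 + 19/1 = 19·H_{19}.
H_{19} = 3.548, so E[T] = 67.407.

67.41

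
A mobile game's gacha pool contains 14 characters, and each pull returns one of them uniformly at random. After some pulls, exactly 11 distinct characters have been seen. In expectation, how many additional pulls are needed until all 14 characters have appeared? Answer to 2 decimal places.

From k distinct to k+1 distinct takes on average 14/(14-k) pulls.
Sum over k = 11,...,13: E = 14/3 + 14/2 + 14/1 = 25.667.

25.67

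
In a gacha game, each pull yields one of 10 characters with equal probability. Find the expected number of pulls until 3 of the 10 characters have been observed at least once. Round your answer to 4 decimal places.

3.3611

Going from k to k+1 distinct takes a geometric number of pulls with mean 10/(10-k).
Sum over k = 0,...,2: E = 10/10 + 10/9 + 10/8 = 3.36111.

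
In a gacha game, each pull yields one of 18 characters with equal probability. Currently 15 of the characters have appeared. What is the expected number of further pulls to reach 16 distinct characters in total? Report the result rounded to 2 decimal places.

With k distinct characters already seen, the next new one takes an expected 18/(18-k) pulls.
Only the k = 15 term is needed: E = 18/3 = 6.000.

6.00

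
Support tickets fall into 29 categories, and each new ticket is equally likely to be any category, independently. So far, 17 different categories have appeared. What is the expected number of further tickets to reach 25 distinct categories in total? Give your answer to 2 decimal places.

29.58

From k distinct to k+1 distinct takes on average 29/(29-k) tickets.
Sum over k = 17,...,24: E = 29/12 + 29/11 + 29/10 + ... + 29/6 + 29/5 = 29.576.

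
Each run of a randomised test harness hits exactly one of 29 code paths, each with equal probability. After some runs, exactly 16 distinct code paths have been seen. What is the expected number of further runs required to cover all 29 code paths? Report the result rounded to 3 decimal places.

92.224

With k distinct code paths already seen, the next new one takes an expected 29/(29-k) runs.
Sum over k = 16,...,28: E = 29/13 + 29/12 + 29/11 + ... + 29/2 + 29/1 = 92.2239.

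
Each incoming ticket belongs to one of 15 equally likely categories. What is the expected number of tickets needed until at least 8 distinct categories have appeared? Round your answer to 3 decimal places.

10.881

Going from k to k+1 distinct takes a geometric number of tickets with mean 15/(15-k).
Sum over k = 0,...,7: E = 15/15 + 15/14 + 15/13 + ... + 15/9 + 15/8 = 10.8806.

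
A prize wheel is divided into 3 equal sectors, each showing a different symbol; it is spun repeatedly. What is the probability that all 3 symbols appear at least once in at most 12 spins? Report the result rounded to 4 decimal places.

Let A_i be the event that symbol i is missing after 12 spins. By inclusion–exclusion on the A_i,
P(all seen) = Σ_{j=0}^{3} (-1)^j C(3,j)((3-j)/3)^12
= 1.00000 - 0.02312 + 0.00001 - 0.00000
= 0.97688.

0.9769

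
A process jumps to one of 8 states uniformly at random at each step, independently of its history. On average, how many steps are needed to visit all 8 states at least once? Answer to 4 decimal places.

21.7429

After k distinct states have appeared, the next step gives a new one with probability (8-k)/8, so the expected wait for the (k+1)-th is 8/(8-k).
E[T] = 8/8 + 8/7 + 8/6 + ... + 8/2 + 8/1 = 8·H_{8}.
H_{8} = 2.71786, so E[T] = 21.74286.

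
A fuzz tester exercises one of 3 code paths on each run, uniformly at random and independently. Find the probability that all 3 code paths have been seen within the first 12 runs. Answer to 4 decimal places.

Let A_i be the event that code path i is missing after 12 runs. By inclusion–exclusion on the A_i,
P(all seen) = Σ_{j=0}^{3} (-1)^j C(3,j)((3-j)/3)^12
= 1.00000 - 0.02312 + 0.00001 - 0.00000
= 0.97688.

0.9769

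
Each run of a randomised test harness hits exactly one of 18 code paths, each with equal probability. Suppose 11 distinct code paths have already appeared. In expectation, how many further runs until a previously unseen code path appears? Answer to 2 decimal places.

2.57

Each run yields a new code path with probability (18-11)/18 = 7/18, so the wait is geometric with mean 18/7.
E = 18/7 = 2.571.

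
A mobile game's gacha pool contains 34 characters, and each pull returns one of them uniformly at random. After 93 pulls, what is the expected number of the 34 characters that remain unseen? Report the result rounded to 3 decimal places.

2.117

For each character, P(unseen after 93) = (33/34)^93 = 0.0623.
By linearity of expectation, E[unseen] = 34·(33/34)^93 = 2.1171.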